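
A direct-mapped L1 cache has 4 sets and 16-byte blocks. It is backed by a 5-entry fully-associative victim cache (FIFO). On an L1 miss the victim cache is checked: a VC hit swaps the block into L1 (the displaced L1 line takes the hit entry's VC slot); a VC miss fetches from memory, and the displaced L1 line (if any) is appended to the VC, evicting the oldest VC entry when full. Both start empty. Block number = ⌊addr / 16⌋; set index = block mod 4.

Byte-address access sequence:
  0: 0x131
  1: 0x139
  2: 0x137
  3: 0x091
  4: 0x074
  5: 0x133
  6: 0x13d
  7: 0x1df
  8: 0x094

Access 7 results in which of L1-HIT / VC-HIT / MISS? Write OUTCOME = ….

  [0] addr=0x131 blk=19 s=3: MISS | VC []
  [1] addr=0x139 blk=19 s=3: L1-HIT | VC []
  [2] addr=0x137 blk=19 s=3: L1-HIT | VC []
  [3] addr=0x91 blk=9 s=1: MISS | VC []
  [4] addr=0x74 blk=7 s=3: MISS | VC [19]
  [5] addr=0x133 blk=19 s=3: VC-HIT | VC [7]
  [6] addr=0x13d blk=19 s=3: L1-HIT | VC [7]
  [7] addr=0x1df blk=29 s=1: MISS | VC [7, 9]
  [8] addr=0x94 blk=9 s=1: VC-HIT | VC [7, 29]

OUTCOME = MISS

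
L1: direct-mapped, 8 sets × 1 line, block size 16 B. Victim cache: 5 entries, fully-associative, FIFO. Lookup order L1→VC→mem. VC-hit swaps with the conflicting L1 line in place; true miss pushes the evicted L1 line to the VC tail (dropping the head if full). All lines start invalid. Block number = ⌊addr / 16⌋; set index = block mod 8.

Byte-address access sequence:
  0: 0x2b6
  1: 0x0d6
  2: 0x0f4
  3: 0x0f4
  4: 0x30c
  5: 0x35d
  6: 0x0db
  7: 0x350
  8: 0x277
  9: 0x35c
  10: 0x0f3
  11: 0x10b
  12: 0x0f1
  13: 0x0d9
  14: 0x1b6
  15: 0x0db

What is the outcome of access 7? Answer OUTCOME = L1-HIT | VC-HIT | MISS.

#0 0x2b6→b43/s3 MISS; vc=[]
#1 0xd6→b13/s5 MISS; vc=[]
#2 0xf4→b15/s7 MISS; vc=[]
#3 0xf4→b15/s7 L1-HIT; vc=[]
#4 0x30c→b48/s0 MISS; vc=[]
#5 0x35d→b53/s5 MISS; vc=[13]
#6 0xdb→b13/s5 VC-HIT; vc=[53]
#7 0x350→b53/s5 VC-HIT; vc=[13]
#8 0x277→b39/s7 MISS; vc=[13,15]
#9 0x35c→b53/s5 L1-HIT; vc=[13,15]
#10 0xf3→b15/s7 VC-HIT; vc=[13,39]
#11 0x10b→b16/s0 MISS; vc=[13,39,48]
#12 0xf1→b15/s7 L1-HIT; vc=[13,39,48]
#13 0xd9→b13/s5 VC-HIT; vc=[53,39,48]
#14 0x1b6→b27/s3 MISS; vc=[53,39,48,43]
#15 0xdb→b13/s5 L1-HIT; vc=[53,39,48,43]

OUTCOME = VC-HIT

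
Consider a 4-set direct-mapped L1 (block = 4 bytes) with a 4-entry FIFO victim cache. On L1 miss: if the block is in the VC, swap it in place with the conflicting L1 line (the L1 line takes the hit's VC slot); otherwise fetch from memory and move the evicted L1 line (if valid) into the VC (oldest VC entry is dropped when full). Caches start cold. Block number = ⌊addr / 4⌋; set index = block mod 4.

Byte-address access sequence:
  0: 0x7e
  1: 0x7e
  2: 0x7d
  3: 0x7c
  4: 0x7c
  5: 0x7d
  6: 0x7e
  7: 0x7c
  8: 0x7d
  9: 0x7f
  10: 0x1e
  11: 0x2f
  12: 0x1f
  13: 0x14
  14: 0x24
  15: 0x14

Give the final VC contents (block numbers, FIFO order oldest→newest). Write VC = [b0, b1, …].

VC = [31, 11, 9]

#0 0x7e→b31/s3 MISS; vc=[]
#1 0x7e→b31/s3 L1-HIT; vc=[]
#2 0x7d→b31/s3 L1-HIT; vc=[]
#3 0x7c→b31/s3 L1-HIT; vc=[]
#4 0x7c→b31/s3 L1-HIT; vc=[]
#5 0x7d→b31/s3 L1-HIT; vc=[]
#6 0x7e→b31/s3 L1-HIT; vc=[]
#7 0x7c→b31/s3 L1-HIT; vc=[]
#8 0x7d→b31/s3 L1-HIT; vc=[]
#9 0x7f→b31/s3 L1-HIT; vc=[]
#10 0x1e→b7/s3 MISS; vc=[31]
#11 0x2f→b11/s3 MISS; vc=[31,7]
#12 0x1f→b7/s3 VC-HIT; vc=[31,11]
#13 0x14→b5/s1 MISS; vc=[31,11]
#14 0x24→b9/s1 MISS; vc=[31,11,5]
#15 0x14→b5/s1 VC-HIT; vc=[31,11,9]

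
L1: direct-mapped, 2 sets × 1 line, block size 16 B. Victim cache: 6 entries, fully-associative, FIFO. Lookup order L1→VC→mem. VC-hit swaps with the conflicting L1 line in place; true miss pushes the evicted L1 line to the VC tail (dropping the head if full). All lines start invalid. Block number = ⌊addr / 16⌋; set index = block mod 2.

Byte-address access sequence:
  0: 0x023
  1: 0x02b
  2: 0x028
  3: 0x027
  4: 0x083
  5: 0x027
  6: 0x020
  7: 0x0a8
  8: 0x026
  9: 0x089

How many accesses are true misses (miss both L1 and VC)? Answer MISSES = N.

MISSES = 3

#0 0x23→b2/s0 MISS; vc=[]
#1 0x2b→b2/s0 L1-HIT; vc=[]
#2 0x28→b2/s0 L1-HIT; vc=[]
#3 0x27→b2/s0 L1-HIT; vc=[]
#4 0x83→b8/s0 MISS; vc=[2]
#5 0x27→b2/s0 VC-HIT; vc=[8]
#6 0x20→b2/s0 L1-HIT; vc=[8]
#7 0xa8→b10/s0 MISS; vc=[8,2]
#8 0x26→b2/s0 VC-HIT; vc=[8,10]
#9 0x89→b8/s0 VC-HIT; vc=[2,10]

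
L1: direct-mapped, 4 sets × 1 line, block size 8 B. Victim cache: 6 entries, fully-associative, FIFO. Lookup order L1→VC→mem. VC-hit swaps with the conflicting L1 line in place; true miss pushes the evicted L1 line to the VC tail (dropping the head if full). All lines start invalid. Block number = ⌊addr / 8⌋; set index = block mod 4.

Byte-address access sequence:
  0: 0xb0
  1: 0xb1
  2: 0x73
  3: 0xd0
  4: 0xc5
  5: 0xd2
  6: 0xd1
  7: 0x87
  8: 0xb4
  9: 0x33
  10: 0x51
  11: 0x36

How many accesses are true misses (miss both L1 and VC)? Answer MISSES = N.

0: 0xb0 (blk 22, set 2) → MISS  vc=[]
1: 0xb1 (blk 22, set 2) → L1-HIT  vc=[]
2: 0x73 (blk 14, set 2) → MISS  vc=[22]
3: 0xd0 (blk 26, set 2) → MISS  vc=[22, 14]
4: 0xc5 (blk 24, set 0) → MISS  vc=[22, 14]
5: 0xd2 (blk 26, set 2) → L1-HIT  vc=[22, 14]
6: 0xd1 (blk 26, set 2) → L1-HIT  vc=[22, 14]
7: 0x87 (blk 16, set 0) → MISS  vc=[22, 14, 24]
8: 0xb4 (blk 22, set 2) → VC-HIT  vc=[26, 14, 24]
9: 0x33 (blk 6, set 2) → MISS  vc=[26, 14, 24, 22]
10: 0x51 (blk 10, set 2) → MISS  vc=[26, 14, 24, 22, 6]
11: 0x36 (blk 6, set 2) → VC-HIT  vc=[26, 14, 24, 22, 10]

MISSES = 7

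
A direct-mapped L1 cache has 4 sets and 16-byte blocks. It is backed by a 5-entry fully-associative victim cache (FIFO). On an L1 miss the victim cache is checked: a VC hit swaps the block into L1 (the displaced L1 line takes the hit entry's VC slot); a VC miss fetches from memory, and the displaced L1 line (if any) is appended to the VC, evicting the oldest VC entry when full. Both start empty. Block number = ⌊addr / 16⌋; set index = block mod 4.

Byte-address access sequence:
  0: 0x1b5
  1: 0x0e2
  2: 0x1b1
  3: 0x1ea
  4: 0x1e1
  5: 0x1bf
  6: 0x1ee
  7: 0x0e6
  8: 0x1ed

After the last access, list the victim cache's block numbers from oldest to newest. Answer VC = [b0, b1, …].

VC = [14]

#0 0x1b5→b27/s3 MISS; vc=[]
#1 0xe2→b14/s2 MISS; vc=[]
#2 0x1b1→b27/s3 L1-HIT; vc=[]
#3 0x1ea→b30/s2 MISS; vc=[14]
#4 0x1e1→b30/s2 L1-HIT; vc=[14]
#5 0x1bf→b27/s3 L1-HIT; vc=[14]
#6 0x1ee→b30/s2 L1-HIT; vc=[14]
#7 0xe6→b14/s2 VC-HIT; vc=[30]
#8 0x1ed→b30/s2 VC-HIT; vc=[14]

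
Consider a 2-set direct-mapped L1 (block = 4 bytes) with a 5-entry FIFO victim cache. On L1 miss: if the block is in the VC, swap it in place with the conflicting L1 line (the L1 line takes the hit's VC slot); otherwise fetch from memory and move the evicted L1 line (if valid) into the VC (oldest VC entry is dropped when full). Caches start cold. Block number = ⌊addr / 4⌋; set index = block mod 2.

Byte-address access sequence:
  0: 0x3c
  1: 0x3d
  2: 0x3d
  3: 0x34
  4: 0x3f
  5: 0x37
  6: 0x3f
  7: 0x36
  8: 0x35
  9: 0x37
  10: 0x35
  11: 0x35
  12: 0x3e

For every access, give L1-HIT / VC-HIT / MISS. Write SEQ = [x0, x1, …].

SEQ = [MISS, L1-HIT, L1-HIT, MISS, VC-HIT, VC-HIT, VC-HIT, VC-HIT, L1-HIT, L1-HIT, L1-HIT, L1-HIT, VC-HIT]

  [0] addr=0x3c blk=15 s=1: MISS | VC []
  [1] addr=0x3d blk=15 s=1: L1-HIT | VC []
  [2] addr=0x3d blk=15 s=1: L1-HIT | VC []
  [3] addr=0x34 blk=13 s=1: MISS | VC [15]
  [4] addr=0x3f blk=15 s=1: VC-HIT | VC [13]
  [5] addr=0x37 blk=13 s=1: VC-HIT | VC [15]
  [6] addr=0x3f blk=15 s=1: VC-HIT | VC [13]
  [7] addr=0x36 blk=13 s=1: VC-HIT | VC [15]
  [8] addr=0x35 blk=13 s=1: L1-HIT | VC [15]
  [9] addr=0x37 blk=13 s=1: L1-HIT | VC [15]
  [10] addr=0x35 blk=13 s=1: L1-HIT | VC [15]
  [11] addr=0x35 blk=13 s=1: L1-HIT | VC [15]
  [12] addr=0x3e blk=15 s=1: VC-HIT | VC [13]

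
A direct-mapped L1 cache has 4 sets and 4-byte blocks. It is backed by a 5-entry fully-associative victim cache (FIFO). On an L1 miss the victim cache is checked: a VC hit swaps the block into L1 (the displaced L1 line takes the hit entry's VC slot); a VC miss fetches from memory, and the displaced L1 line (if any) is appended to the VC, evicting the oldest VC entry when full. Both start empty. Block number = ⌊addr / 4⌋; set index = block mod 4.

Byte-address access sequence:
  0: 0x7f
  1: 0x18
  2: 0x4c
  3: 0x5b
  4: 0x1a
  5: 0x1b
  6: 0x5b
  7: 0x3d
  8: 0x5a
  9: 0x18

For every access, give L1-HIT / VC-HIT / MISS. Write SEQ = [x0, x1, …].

#0 0x7f→b31/s3 MISS; vc=[]
#1 0x18→b6/s2 MISS; vc=[]
#2 0x4c→b19/s3 MISS; vc=[31]
#3 0x5b→b22/s2 MISS; vc=[31,6]
#4 0x1a→b6/s2 VC-HIT; vc=[31,22]
#5 0x1b→b6/s2 L1-HIT; vc=[31,22]
#6 0x5b→b22/s2 VC-HIT; vc=[31,6]
#7 0x3d→b15/s3 MISS; vc=[31,6,19]
#8 0x5a→b22/s2 L1-HIT; vc=[31,6,19]
#9 0x18→b6/s2 VC-HIT; vc=[31,22,19]

SEQ = [MISS, MISS, MISS, MISS, VC-HIT, L1-HIT, VC-HIT, MISS, L1-HIT, VC-HIT]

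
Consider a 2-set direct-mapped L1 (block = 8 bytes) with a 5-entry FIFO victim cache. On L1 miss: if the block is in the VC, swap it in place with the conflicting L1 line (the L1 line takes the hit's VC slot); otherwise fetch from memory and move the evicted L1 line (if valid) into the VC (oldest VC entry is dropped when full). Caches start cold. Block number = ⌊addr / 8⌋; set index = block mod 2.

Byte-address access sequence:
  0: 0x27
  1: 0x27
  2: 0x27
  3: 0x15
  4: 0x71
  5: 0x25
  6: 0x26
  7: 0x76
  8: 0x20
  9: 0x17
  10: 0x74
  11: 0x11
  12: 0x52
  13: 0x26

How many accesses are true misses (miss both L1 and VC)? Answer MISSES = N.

MISSES = 4

  [0] addr=0x27 blk=4 s=0: MISS | VC []
  [1] addr=0x27 blk=4 s=0: L1-HIT | VC []
  [2] addr=0x27 blk=4 s=0: L1-HIT | VC []
  [3] addr=0x15 blk=2 s=0: MISS | VC [4]
  [4] addr=0x71 blk=14 s=0: MISS | VC [4, 2]
  [5] addr=0x25 blk=4 s=0: VC-HIT | VC [14, 2]
  [6] addr=0x26 blk=4 s=0: L1-HIT | VC [14, 2]
  [7] addr=0x76 blk=14 s=0: VC-HIT | VC [4, 2]
  [8] addr=0x20 blk=4 s=0: VC-HIT | VC [14, 2]
  [9] addr=0x17 blk=2 s=0: VC-HIT | VC [14, 4]
  [10] addr=0x74 blk=14 s=0: VC-HIT | VC [2, 4]
  [11] addr=0x11 blk=2 s=0: VC-HIT | VC [14, 4]
  [12] addr=0x52 blk=10 s=0: MISS | VC [14, 4, 2]
  [13] addr=0x26 blk=4 s=0: VC-HIT | VC [14, 10, 2]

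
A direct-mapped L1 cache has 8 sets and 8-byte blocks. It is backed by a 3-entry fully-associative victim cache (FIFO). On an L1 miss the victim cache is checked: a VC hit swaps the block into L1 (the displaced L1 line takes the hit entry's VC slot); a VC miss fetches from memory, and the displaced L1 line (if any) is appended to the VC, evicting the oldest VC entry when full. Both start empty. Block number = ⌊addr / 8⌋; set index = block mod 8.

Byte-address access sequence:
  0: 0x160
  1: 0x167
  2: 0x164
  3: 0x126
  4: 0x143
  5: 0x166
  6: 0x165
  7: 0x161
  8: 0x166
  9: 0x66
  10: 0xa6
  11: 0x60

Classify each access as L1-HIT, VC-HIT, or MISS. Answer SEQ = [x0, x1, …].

SEQ = [MISS, L1-HIT, L1-HIT, MISS, MISS, VC-HIT, L1-HIT, L1-HIT, L1-HIT, MISS, MISS, VC-HIT]

  [0] addr=0x160 blk=44 s=4: MISS | VC []
  [1] addr=0x167 blk=44 s=4: L1-HIT | VC []
  [2] addr=0x164 blk=44 s=4: L1-HIT | VC []
  [3] addr=0x126 blk=36 s=4: MISS | VC [44]
  [4] addr=0x143 blk=40 s=0: MISS | VC [44]
  [5] addr=0x166 blk=44 s=4: VC-HIT | VC [36]
  [6] addr=0x165 blk=44 s=4: L1-HIT | VC [36]
  [7] addr=0x161 blk=44 s=4: L1-HIT | VC [36]
  [8] addr=0x166 blk=44 s=4: L1-HIT | VC [36]
  [9] addr=0x66 blk=12 s=4: MISS | VC [36, 44]
  [10] addr=0xa6 blk=20 s=4: MISS | VC [36, 44, 12]
  [11] addr=0x60 blk=12 s=4: VC-HIT | VC [36, 44, 20]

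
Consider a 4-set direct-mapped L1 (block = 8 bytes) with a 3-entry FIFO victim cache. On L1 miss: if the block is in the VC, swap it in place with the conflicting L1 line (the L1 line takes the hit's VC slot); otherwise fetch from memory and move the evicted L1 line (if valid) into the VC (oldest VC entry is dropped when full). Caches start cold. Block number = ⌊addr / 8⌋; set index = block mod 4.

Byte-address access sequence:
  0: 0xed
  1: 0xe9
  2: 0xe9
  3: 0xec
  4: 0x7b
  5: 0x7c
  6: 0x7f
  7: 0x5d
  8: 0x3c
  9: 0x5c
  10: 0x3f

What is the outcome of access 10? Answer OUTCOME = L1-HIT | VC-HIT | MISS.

  [0] addr=0xed blk=29 s=1: MISS | VC []
  [1] addr=0xe9 blk=29 s=1: L1-HIT | VC []
  [2] addr=0xe9 blk=29 s=1: L1-HIT | VC []
  [3] addr=0xec blk=29 s=1: L1-HIT | VC []
  [4] addr=0x7b blk=15 s=3: MISS | VC []
  [5] addr=0x7c blk=15 s=3: L1-HIT | VC []
  [6] addr=0x7f blk=15 s=3: L1-HIT | VC []
  [7] addr=0x5d blk=11 s=3: MISS | VC [15]
  [8] addr=0x3c blk=7 s=3: MISS | VC [15, 11]
  [9] addr=0x5c blk=11 s=3: VC-HIT | VC [15, 7]
  [10] addr=0x3f blk=7 s=3: VC-HIT | VC [15, 11]

OUTCOME = VC-HIT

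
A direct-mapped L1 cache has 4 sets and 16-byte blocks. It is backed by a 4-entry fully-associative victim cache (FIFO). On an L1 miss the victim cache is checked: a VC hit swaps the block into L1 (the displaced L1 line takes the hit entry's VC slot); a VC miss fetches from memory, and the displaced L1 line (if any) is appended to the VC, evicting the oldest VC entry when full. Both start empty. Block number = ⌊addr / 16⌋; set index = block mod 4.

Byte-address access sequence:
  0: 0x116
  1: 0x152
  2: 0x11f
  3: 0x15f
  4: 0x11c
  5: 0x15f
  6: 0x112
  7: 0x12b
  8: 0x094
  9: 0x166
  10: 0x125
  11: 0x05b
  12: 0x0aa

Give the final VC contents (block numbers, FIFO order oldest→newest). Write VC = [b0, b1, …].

VC = [17, 22, 9, 18]

#0 0x116→b17/s1 MISS; vc=[]
#1 0x152→b21/s1 MISS; vc=[17]
#2 0x11f→b17/s1 VC-HIT; vc=[21]
#3 0x15f→b21/s1 VC-HIT; vc=[17]
#4 0x11c→b17/s1 VC-HIT; vc=[21]
#5 0x15f→b21/s1 VC-HIT; vc=[17]
#6 0x112→b17/s1 VC-HIT; vc=[21]
#7 0x12b→b18/s2 MISS; vc=[21]
#8 0x94→b9/s1 MISS; vc=[21,17]
#9 0x166→b22/s2 MISS; vc=[21,17,18]
#10 0x125→b18/s2 VC-HIT; vc=[21,17,22]
#11 0x5b→b5/s1 MISS; vc=[21,17,22,9]
#12 0xaa→b10/s2 MISS; vc=[17,22,9,18]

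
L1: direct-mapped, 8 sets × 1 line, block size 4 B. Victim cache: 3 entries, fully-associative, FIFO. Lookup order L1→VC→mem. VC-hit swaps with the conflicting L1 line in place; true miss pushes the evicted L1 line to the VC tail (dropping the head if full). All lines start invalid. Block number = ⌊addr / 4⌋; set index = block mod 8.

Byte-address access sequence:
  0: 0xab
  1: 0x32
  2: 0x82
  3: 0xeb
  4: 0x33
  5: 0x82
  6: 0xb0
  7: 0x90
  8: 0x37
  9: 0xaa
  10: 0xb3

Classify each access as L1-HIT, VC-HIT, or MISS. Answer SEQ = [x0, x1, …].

SEQ = [MISS, MISS, MISS, MISS, L1-HIT, L1-HIT, MISS, MISS, MISS, VC-HIT, VC-HIT]

  [0] addr=0xab blk=42 s=2: MISS | VC []
  [1] addr=0x32 blk=12 s=4: MISS | VC []
  [2] addr=0x82 blk=32 s=0: MISS | VC []
  [3] addr=0xeb blk=58 s=2: MISS | VC [42]
  [4] addr=0x33 blk=12 s=4: L1-HIT | VC [42]
  [5] addr=0x82 blk=32 s=0: L1-HIT | VC [42]
  [6] addr=0xb0 blk=44 s=4: MISS | VC [42, 12]
  [7] addr=0x90 blk=36 s=4: MISS | VC [42, 12, 44]
  [8] addr=0x37 blk=13 s=5: MISS | VC [42, 12, 44]
  [9] addr=0xaa blk=42 s=2: VC-HIT | VC [58, 12, 44]
  [10] addr=0xb3 blk=44 s=4: VC-HIT | VC [58, 12, 36]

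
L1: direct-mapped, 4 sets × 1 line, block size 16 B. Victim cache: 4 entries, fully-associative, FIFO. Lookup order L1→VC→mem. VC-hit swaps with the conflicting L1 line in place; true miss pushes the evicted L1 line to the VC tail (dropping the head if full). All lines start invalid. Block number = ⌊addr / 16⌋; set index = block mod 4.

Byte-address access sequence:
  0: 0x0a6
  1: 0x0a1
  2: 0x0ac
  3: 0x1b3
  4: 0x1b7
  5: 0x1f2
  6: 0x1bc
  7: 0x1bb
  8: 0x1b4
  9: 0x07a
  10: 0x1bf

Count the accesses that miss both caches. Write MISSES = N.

MISSES = 4

#0 0xa6→b10/s2 MISS; vc=[]
#1 0xa1→b10/s2 L1-HIT; vc=[]
#2 0xac→b10/s2 L1-HIT; vc=[]
#3 0x1b3→b27/s3 MISS; vc=[]
#4 0x1b7→b27/s3 L1-HIT; vc=[]
#5 0x1f2→b31/s3 MISS; vc=[27]
#6 0x1bc→b27/s3 VC-HIT; vc=[31]
#7 0x1bb→b27/s3 L1-HIT; vc=[31]
#8 0x1b4→b27/s3 L1-HIT; vc=[31]
#9 0x7a→b7/s3 MISS; vc=[31,27]
#10 0x1bf→b27/s3 VC-HIT; vc=[31,7]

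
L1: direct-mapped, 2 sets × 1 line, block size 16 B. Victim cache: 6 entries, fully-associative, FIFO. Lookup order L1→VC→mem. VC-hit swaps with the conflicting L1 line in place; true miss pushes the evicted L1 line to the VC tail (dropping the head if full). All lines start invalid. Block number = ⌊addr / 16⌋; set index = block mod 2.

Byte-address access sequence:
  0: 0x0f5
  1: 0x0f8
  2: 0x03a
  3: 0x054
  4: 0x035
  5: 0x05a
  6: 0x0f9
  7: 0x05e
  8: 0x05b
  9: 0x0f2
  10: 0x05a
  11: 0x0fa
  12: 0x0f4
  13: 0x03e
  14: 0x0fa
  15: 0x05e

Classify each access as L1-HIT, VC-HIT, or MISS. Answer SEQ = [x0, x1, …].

  [0] addr=0xf5 blk=15 s=1: MISS | VC []
  [1] addr=0xf8 blk=15 s=1: L1-HIT | VC []
  [2] addr=0x3a blk=3 s=1: MISS | VC [15]
  [3] addr=0x54 blk=5 s=1: MISS | VC [15, 3]
  [4] addr=0x35 blk=3 s=1: VC-HIT | VC [15, 5]
  [5] addr=0x5a blk=5 s=1: VC-HIT | VC [15, 3]
  [6] addr=0xf9 blk=15 s=1: VC-HIT | VC [5, 3]
  [7] addr=0x5e blk=5 s=1: VC-HIT | VC [15, 3]
  [8] addr=0x5b blk=5 s=1: L1-HIT | VC [15, 3]
  [9] addr=0xf2 blk=15 s=1: VC-HIT | VC [5, 3]
  [10] addr=0x5a blk=5 s=1: VC-HIT | VC [15, 3]
  [11] addr=0xfa blk=15 s=1: VC-HIT | VC [5, 3]
  [12] addr=0xf4 blk=15 s=1: L1-HIT | VC [5, 3]
  [13] addr=0x3e blk=3 s=1: VC-HIT | VC [5, 15]
  [14] addr=0xfa blk=15 s=1: VC-HIT | VC [5, 3]
  [15] addr=0x5e blk=5 s=1: VC-HIT | VC [15, 3]

SEQ = [MISS, L1-HIT, MISS, MISS, VC-HIT, VC-HIT, VC-HIT, VC-HIT, L1-HIT, VC-HIT, VC-HIT, VC-HIT, L1-HIT, VC-HIT, VC-HIT, VC-HIT]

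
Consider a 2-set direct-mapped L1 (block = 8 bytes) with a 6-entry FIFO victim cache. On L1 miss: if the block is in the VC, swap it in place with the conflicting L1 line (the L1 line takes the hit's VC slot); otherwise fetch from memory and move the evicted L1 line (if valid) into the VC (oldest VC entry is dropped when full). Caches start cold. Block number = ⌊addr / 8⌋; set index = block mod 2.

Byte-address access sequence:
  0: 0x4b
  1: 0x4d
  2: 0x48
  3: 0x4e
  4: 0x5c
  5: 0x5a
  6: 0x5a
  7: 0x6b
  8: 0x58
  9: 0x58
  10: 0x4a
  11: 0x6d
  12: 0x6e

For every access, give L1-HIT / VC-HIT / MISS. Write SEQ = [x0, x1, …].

SEQ = [MISS, L1-HIT, L1-HIT, L1-HIT, MISS, L1-HIT, L1-HIT, MISS, VC-HIT, L1-HIT, VC-HIT, VC-HIT, L1-HIT]

0: 0x4b (blk 9, set 1) → MISS  vc=[]
1: 0x4d (blk 9, set 1) → L1-HIT  vc=[]
2: 0x48 (blk 9, set 1) → L1-HIT  vc=[]
3: 0x4e (blk 9, set 1) → L1-HIT  vc=[]
4: 0x5c (blk 11, set 1) → MISS  vc=[9]
5: 0x5a (blk 11, set 1) → L1-HIT  vc=[9]
6: 0x5a (blk 11, set 1) → L1-HIT  vc=[9]
7: 0x6b (blk 13, set 1) → MISS  vc=[9, 11]
8: 0x58 (blk 11, set 1) → VC-HIT  vc=[9, 13]
9: 0x58 (blk 11, set 1) → L1-HIT  vc=[9, 13]
10: 0x4a (blk 9, set 1) → VC-HIT  vc=[11, 13]
11: 0x6d (blk 13, set 1) → VC-HIT  vc=[11, 9]
12: 0x6e (blk 13, set 1) → L1-HIT  vc=[11, 9]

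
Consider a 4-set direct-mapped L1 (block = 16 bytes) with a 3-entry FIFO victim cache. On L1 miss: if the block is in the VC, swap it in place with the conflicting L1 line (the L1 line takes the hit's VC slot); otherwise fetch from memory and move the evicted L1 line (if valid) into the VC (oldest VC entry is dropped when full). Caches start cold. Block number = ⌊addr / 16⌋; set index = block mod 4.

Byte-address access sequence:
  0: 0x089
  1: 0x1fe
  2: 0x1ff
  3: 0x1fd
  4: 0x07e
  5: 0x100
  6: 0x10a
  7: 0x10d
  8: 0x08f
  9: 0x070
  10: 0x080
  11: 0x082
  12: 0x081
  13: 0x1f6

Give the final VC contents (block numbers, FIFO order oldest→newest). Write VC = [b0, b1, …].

VC = [7, 16]

#0 0x89→b8/s0 MISS; vc=[]
#1 0x1fe→b31/s3 MISS; vc=[]
#2 0x1ff→b31/s3 L1-HIT; vc=[]
#3 0x1fd→b31/s3 L1-HIT; vc=[]
#4 0x7e→b7/s3 MISS; vc=[31]
#5 0x100→b16/s0 MISS; vc=[31,8]
#6 0x10a→b16/s0 L1-HIT; vc=[31,8]
#7 0x10d→b16/s0 L1-HIT; vc=[31,8]
#8 0x8f→b8/s0 VC-HIT; vc=[31,16]
#9 0x70→b7/s3 L1-HIT; vc=[31,16]
#10 0x80→b8/s0 L1-HIT; vc=[31,16]
#11 0x82→b8/s0 L1-HIT; vc=[31,16]
#12 0x81→b8/s0 L1-HIT; vc=[31,16]
#13 0x1f6→b31/s3 VC-HIT; vc=[7,16]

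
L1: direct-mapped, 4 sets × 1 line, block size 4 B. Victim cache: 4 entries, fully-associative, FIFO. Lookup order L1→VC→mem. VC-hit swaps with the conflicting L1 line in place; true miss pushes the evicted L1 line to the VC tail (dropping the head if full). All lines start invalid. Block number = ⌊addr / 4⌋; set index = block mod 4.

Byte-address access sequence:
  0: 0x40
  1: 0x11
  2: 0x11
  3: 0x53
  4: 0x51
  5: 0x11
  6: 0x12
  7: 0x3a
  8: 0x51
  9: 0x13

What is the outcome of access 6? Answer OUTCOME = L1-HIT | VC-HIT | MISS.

OUTCOME = L1-HIT

#0 0x40→b16/s0 MISS; vc=[]
#1 0x11→b4/s0 MISS; vc=[16]
#2 0x11→b4/s0 L1-HIT; vc=[16]
#3 0x53→b20/s0 MISS; vc=[16,4]
#4 0x51→b20/s0 L1-HIT; vc=[16,4]
#5 0x11→b4/s0 VC-HIT; vc=[16,20]
#6 0x12→b4/s0 L1-HIT; vc=[16,20]
#7 0x3a→b14/s2 MISS; vc=[16,20]
#8 0x51→b20/s0 VC-HIT; vc=[16,4]
#9 0x13→b4/s0 VC-HIT; vc=[16,20]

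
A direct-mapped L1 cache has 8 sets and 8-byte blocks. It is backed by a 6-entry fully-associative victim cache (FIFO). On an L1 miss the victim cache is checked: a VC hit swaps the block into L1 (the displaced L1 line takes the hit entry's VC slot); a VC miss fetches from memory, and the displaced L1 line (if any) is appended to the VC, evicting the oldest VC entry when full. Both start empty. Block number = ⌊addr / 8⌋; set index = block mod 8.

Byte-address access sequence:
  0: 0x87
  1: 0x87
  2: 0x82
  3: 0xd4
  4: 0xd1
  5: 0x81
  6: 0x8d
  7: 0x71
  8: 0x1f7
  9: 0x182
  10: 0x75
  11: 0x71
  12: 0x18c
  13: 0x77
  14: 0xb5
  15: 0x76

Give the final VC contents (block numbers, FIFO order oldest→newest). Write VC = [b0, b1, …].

  [0] addr=0x87 blk=16 s=0: MISS | VC []
  [1] addr=0x87 blk=16 s=0: L1-HIT | VC []
  [2] addr=0x82 blk=16 s=0: L1-HIT | VC []
  [3] addr=0xd4 blk=26 s=2: MISS | VC []
  [4] addr=0xd1 blk=26 s=2: L1-HIT | VC []
  [5] addr=0x81 blk=16 s=0: L1-HIT | VC []
  [6] addr=0x8d blk=17 s=1: MISS | VC []
  [7] addr=0x71 blk=14 s=6: MISS | VC []
  [8] addr=0x1f7 blk=62 s=6: MISS | VC [14]
  [9] addr=0x182 blk=48 s=0: MISS | VC [14, 16]
  [10] addr=0x75 blk=14 s=6: VC-HIT | VC [62, 16]
  [11] addr=0x71 blk=14 s=6: L1-HIT | VC [62, 16]
  [12] addr=0x18c blk=49 s=1: MISS | VC [62, 16, 17]
  [13] addr=0x77 blk=14 s=6: L1-HIT | VC [62, 16, 17]
  [14] addr=0xb5 blk=22 s=6: MISS | VC [62, 16, 17, 14]
  [15] addr=0x76 blk=14 s=6: VC-HIT | VC [62, 16, 17, 22]

VC = [62, 16, 17, 22]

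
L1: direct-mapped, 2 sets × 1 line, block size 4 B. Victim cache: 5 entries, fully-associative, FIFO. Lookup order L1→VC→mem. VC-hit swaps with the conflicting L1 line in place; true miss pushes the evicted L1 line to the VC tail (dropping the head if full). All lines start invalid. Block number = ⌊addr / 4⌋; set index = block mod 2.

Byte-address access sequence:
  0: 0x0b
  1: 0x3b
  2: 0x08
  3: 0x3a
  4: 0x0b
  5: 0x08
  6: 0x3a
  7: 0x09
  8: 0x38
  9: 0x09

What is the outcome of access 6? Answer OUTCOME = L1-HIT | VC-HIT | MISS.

#0 0xb→b2/s0 MISS; vc=[]
#1 0x3b→b14/s0 MISS; vc=[2]
#2 0x8→b2/s0 VC-HIT; vc=[14]
#3 0x3a→b14/s0 VC-HIT; vc=[2]
#4 0xb→b2/s0 VC-HIT; vc=[14]
#5 0x8→b2/s0 L1-HIT; vc=[14]
#6 0x3a→b14/s0 VC-HIT; vc=[2]
#7 0x9→b2/s0 VC-HIT; vc=[14]
#8 0x38→b14/s0 VC-HIT; vc=[2]
#9 0x9→b2/s0 VC-HIT; vc=[14]

OUTCOME = VC-HIT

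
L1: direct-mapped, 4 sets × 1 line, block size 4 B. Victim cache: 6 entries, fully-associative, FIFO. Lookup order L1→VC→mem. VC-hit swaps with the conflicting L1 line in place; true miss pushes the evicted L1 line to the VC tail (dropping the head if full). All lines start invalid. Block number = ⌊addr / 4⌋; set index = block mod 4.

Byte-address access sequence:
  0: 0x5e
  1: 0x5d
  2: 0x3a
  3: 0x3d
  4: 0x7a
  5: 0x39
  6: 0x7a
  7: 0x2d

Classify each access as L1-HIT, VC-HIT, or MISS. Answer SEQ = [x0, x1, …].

SEQ = [MISS, L1-HIT, MISS, MISS, MISS, VC-HIT, VC-HIT, MISS]

0: 0x5e (blk 23, set 3) → MISS  vc=[]
1: 0x5d (blk 23, set 3) → L1-HIT  vc=[]
2: 0x3a (blk 14, set 2) → MISS  vc=[]
3: 0x3d (blk 15, set 3) → MISS  vc=[23]
4: 0x7a (blk 30, set 2) → MISS  vc=[23, 14]
5: 0x39 (blk 14, set 2) → VC-HIT  vc=[23, 30]
6: 0x7a (blk 30, set 2) → VC-HIT  vc=[23, 14]
7: 0x2d (blk 11, set 3) → MISS  vc=[23, 14, 15]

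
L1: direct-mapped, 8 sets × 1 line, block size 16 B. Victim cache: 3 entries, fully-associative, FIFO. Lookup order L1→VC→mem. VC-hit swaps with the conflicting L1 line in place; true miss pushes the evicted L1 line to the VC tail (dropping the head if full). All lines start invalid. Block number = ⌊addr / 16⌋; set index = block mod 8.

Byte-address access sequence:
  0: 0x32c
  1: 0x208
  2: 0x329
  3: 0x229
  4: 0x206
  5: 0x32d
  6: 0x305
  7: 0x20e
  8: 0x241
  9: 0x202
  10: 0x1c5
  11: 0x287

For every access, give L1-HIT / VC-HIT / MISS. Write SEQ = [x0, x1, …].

#0 0x32c→b50/s2 MISS; vc=[]
#1 0x208→b32/s0 MISS; vc=[]
#2 0x329→b50/s2 L1-HIT; vc=[]
#3 0x229→b34/s2 MISS; vc=[50]
#4 0x206→b32/s0 L1-HIT; vc=[50]
#5 0x32d→b50/s2 VC-HIT; vc=[34]
#6 0x305→b48/s0 MISS; vc=[34,32]
#7 0x20e→b32/s0 VC-HIT; vc=[34,48]
#8 0x241→b36/s4 MISS; vc=[34,48]
#9 0x202→b32/s0 L1-HIT; vc=[34,48]
#10 0x1c5→b28/s4 MISS; vc=[34,48,36]
#11 0x287→b40/s0 MISS; vc=[48,36,32]

SEQ = [MISS, MISS, L1-HIT, MISS, L1-HIT, VC-HIT, MISS, VC-HIT, MISS, L1-HIT, MISS, MISS]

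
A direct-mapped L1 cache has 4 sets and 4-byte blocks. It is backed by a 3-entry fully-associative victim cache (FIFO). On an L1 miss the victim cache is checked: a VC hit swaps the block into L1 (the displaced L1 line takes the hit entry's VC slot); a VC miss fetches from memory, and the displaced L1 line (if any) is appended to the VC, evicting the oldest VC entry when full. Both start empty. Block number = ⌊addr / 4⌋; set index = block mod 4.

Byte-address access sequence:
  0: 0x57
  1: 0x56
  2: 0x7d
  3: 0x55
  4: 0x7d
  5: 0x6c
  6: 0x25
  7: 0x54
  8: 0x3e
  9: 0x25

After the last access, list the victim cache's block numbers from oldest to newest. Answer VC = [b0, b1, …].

0: 0x57 (blk 21, set 1) → MISS  vc=[]
1: 0x56 (blk 21, set 1) → L1-HIT  vc=[]
2: 0x7d (blk 31, set 3) → MISS  vc=[]
3: 0x55 (blk 21, set 1) → L1-HIT  vc=[]
4: 0x7d (blk 31, set 3) → L1-HIT  vc=[]
5: 0x6c (blk 27, set 3) → MISS  vc=[31]
6: 0x25 (blk 9, set 1) → MISS  vc=[31, 21]
7: 0x54 (blk 21, set 1) → VC-HIT  vc=[31, 9]
8: 0x3e (blk 15, set 3) → MISS  vc=[31, 9, 27]
9: 0x25 (blk 9, set 1) → VC-HIT  vc=[31, 21, 27]

VC = [31, 21, 27]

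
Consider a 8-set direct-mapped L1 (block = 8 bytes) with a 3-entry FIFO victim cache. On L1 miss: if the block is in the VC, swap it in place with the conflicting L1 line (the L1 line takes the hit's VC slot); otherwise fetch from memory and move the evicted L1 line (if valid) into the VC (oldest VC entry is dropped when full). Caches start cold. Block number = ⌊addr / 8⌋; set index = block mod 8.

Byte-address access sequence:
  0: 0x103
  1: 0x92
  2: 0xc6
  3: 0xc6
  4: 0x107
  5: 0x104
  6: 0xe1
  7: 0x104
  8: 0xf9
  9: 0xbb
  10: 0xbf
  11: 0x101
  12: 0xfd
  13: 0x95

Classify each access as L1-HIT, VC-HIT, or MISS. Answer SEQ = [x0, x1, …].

SEQ = [MISS, MISS, MISS, L1-HIT, VC-HIT, L1-HIT, MISS, L1-HIT, MISS, MISS, L1-HIT, L1-HIT, VC-HIT, L1-HIT]

#0 0x103→b32/s0 MISS; vc=[]
#1 0x92→b18/s2 MISS; vc=[]
#2 0xc6→b24/s0 MISS; vc=[32]
#3 0xc6→b24/s0 L1-HIT; vc=[32]
#4 0x107→b32/s0 VC-HIT; vc=[24]
#5 0x104→b32/s0 L1-HIT; vc=[24]
#6 0xe1→b28/s4 MISS; vc=[24]
#7 0x104→b32/s0 L1-HIT; vc=[24]
#8 0xf9→b31/s7 MISS; vc=[24]
#9 0xbb→b23/s7 MISS; vc=[24,31]
#10 0xbf→b23/s7 L1-HIT; vc=[24,31]
#11 0x101→b32/s0 L1-HIT; vc=[24,31]
#12 0xfd→b31/s7 VC-HIT; vc=[24,23]
#13 0x95→b18/s2 L1-HIT; vc=[24,23]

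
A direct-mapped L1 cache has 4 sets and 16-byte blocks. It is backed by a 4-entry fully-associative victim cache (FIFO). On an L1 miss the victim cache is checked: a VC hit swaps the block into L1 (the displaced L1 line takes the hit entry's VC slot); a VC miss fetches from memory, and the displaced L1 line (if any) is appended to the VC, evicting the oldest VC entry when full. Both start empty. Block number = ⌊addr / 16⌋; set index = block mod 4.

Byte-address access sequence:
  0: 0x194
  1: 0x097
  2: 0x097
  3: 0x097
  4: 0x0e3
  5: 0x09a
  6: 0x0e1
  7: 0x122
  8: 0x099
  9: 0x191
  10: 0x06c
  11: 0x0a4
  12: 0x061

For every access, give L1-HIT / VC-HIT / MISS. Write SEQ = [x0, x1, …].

  [0] addr=0x194 blk=25 s=1: MISS | VC []
  [1] addr=0x97 blk=9 s=1: MISS | VC [25]
  [2] addr=0x97 blk=9 s=1: L1-HIT | VC [25]
  [3] addr=0x97 blk=9 s=1: L1-HIT | VC [25]
  [4] addr=0xe3 blk=14 s=2: MISS | VC [25]
  [5] addr=0x9a blk=9 s=1: L1-HIT | VC [25]
  [6] addr=0xe1 blk=14 s=2: L1-HIT | VC [25]
  [7] addr=0x122 blk=18 s=2: MISS | VC [25, 14]
  [8] addr=0x99 blk=9 s=1: L1-HIT | VC [25, 14]
  [9] addr=0x191 blk=25 s=1: VC-HIT | VC [9, 14]
  [10] addr=0x6c blk=6 s=2: MISS | VC [9, 14, 18]
  [11] addr=0xa4 blk=10 s=2: MISS | VC [9, 14, 18, 6]
  [12] addr=0x61 blk=6 s=2: VC-HIT | VC [9, 14, 18, 10]

SEQ = [MISS, MISS, L1-HIT, L1-HIT, MISS, L1-HIT, L1-HIT, MISS, L1-HIT, VC-HIT, MISS, MISS, VC-HIT]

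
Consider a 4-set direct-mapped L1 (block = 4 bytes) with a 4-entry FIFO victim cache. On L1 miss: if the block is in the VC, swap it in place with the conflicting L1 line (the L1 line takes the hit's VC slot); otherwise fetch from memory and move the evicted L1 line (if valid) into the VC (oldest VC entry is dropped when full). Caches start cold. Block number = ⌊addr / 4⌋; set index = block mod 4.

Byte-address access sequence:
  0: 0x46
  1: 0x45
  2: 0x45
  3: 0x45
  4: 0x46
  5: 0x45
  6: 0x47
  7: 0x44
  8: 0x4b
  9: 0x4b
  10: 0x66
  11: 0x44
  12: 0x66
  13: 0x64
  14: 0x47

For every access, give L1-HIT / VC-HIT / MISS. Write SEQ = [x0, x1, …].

SEQ = [MISS, L1-HIT, L1-HIT, L1-HIT, L1-HIT, L1-HIT, L1-HIT, L1-HIT, MISS, L1-HIT, MISS, VC-HIT, VC-HIT, L1-HIT, VC-HIT]

  [0] addr=0x46 blk=17 s=1: MISS | VC []
  [1] addr=0x45 blk=17 s=1: L1-HIT | VC []
  [2] addr=0x45 blk=17 s=1: L1-HIT | VC []
  [3] addr=0x45 blk=17 s=1: L1-HIT | VC []
  [4] addr=0x46 blk=17 s=1: L1-HIT | VC []
  [5] addr=0x45 blk=17 s=1: L1-HIT | VC []
  [6] addr=0x47 blk=17 s=1: L1-HIT | VC []
  [7] addr=0x44 blk=17 s=1: L1-HIT | VC []
  [8] addr=0x4b blk=18 s=2: MISS | VC []
  [9] addr=0x4b blk=18 s=2: L1-HIT | VC []
  [10] addr=0x66 blk=25 s=1: MISS | VC [17]
  [11] addr=0x44 blk=17 s=1: VC-HIT | VC [25]
  [12] addr=0x66 blk=25 s=1: VC-HIT | VC [17]
  [13] addr=0x64 blk=25 s=1: L1-HIT | VC [17]
  [14] addr=0x47 blk=17 s=1: VC-HIT | VC [25]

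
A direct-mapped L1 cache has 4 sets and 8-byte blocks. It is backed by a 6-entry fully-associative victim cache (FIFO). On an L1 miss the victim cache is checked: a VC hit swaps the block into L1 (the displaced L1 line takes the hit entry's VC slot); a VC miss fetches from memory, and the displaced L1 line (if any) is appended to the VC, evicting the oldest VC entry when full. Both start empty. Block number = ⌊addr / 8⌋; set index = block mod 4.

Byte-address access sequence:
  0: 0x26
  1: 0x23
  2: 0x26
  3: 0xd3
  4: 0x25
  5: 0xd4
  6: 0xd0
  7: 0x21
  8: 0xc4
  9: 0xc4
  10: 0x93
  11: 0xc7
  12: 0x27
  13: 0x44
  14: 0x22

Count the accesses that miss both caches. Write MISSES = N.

  [0] addr=0x26 blk=4 s=0: MISS | VC []
  [1] addr=0x23 blk=4 s=0: L1-HIT | VC []
  [2] addr=0x26 blk=4 s=0: L1-HIT | VC []
  [3] addr=0xd3 blk=26 s=2: MISS | VC []
  [4] addr=0x25 blk=4 s=0: L1-HIT | VC []
  [5] addr=0xd4 blk=26 s=2: L1-HIT | VC []
  [6] addr=0xd0 blk=26 s=2: L1-HIT | VC []
  [7] addr=0x21 blk=4 s=0: L1-HIT | VC []
  [8] addr=0xc4 blk=24 s=0: MISS | VC [4]
  [9] addr=0xc4 blk=24 s=0: L1-HIT | VC [4]
  [10] addr=0x93 blk=18 s=2: MISS | VC [4, 26]
  [11] addr=0xc7 blk=24 s=0: L1-HIT | VC [4, 26]
  [12] addr=0x27 blk=4 s=0: VC-HIT | VC [24, 26]
  [13] addr=0x44 blk=8 s=0: MISS | VC [24, 26, 4]
  [14] addr=0x22 blk=4 s=0: VC-HIT | VC [24, 26, 8]

MISSES = 5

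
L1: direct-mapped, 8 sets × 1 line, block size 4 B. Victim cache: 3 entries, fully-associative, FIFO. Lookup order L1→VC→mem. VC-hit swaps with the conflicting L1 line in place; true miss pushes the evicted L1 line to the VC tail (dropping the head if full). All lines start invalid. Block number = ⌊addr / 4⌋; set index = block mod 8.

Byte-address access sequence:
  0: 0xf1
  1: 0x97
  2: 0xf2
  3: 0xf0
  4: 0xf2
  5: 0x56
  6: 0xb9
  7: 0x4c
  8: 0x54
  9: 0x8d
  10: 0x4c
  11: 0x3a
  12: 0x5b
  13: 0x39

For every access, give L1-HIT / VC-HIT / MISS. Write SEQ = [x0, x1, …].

  [0] addr=0xf1 blk=60 s=4: MISS | VC []
  [1] addr=0x97 blk=37 s=5: MISS | VC []
  [2] addr=0xf2 blk=60 s=4: L1-HIT | VC []
  [3] addr=0xf0 blk=60 s=4: L1-HIT | VC []
  [4] addr=0xf2 blk=60 s=4: L1-HIT | VC []
  [5] addr=0x56 blk=21 s=5: MISS | VC [37]
  [6] addr=0xb9 blk=46 s=6: MISS | VC [37]
  [7] addr=0x4c blk=19 s=3: MISS | VC [37]
  [8] addr=0x54 blk=21 s=5: L1-HIT | VC [37]
  [9] addr=0x8d blk=35 s=3: MISS | VC [37, 19]
  [10] addr=0x4c blk=19 s=3: VC-HIT | VC [37, 35]
  [11] addr=0x3a blk=14 s=6: MISS | VC [37, 35, 46]
  [12] addr=0x5b blk=22 s=6: MISS | VC [35, 46, 14]
  [13] addr=0x39 blk=14 s=6: VC-HIT | VC [35, 46, 22]

SEQ = [MISS, MISS, L1-HIT, L1-HIT, L1-HIT, MISS, MISS, MISS, L1-HIT, MISS, VC-HIT, MISS, MISS, VC-HIT]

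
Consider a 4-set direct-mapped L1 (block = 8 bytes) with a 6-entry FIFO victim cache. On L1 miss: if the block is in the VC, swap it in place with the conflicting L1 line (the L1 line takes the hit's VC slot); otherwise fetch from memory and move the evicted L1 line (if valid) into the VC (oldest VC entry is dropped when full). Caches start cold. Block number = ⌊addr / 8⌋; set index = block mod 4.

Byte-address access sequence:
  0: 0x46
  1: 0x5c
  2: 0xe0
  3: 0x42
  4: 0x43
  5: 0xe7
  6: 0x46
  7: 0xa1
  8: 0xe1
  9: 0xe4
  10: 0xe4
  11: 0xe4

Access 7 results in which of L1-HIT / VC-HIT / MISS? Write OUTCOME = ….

OUTCOME = MISS

  [0] addr=0x46 blk=8 s=0: MISS | VC []
  [1] addr=0x5c blk=11 s=3: MISS | VC []
  [2] addr=0xe0 blk=28 s=0: MISS | VC [8]
  [3] addr=0x42 blk=8 s=0: VC-HIT | VC [28]
  [4] addr=0x43 blk=8 s=0: L1-HIT | VC [28]
  [5] addr=0xe7 blk=28 s=0: VC-HIT | VC [8]
  [6] addr=0x46 blk=8 s=0: VC-HIT | VC [28]
  [7] addr=0xa1 blk=20 s=0: MISS | VC [28, 8]
  [8] addr=0xe1 blk=28 s=0: VC-HIT | VC [20, 8]
  [9] addr=0xe4 blk=28 s=0: L1-HIT | VC [20, 8]
  [10] addr=0xe4 blk=28 s=0: L1-HIT | VC [20, 8]
  [11] addr=0xe4 blk=28 s=0: L1-HIT | VC [20, 8]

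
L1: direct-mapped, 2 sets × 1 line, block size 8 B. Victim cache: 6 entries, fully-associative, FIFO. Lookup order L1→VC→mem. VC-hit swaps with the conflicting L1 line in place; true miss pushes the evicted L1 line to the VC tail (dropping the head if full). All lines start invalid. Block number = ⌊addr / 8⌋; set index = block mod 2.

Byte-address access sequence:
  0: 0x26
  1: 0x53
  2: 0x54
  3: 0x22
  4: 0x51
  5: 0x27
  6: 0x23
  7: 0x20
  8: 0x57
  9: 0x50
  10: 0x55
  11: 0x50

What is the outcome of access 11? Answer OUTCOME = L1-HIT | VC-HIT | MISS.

  [0] addr=0x26 blk=4 s=0: MISS | VC []
  [1] addr=0x53 blk=10 s=0: MISS | VC [4]
  [2] addr=0x54 blk=10 s=0: L1-HIT | VC [4]
  [3] addr=0x22 blk=4 s=0: VC-HIT | VC [10]
  [4] addr=0x51 blk=10 s=0: VC-HIT | VC [4]
  [5] addr=0x27 blk=4 s=0: VC-HIT | VC [10]
  [6] addr=0x23 blk=4 s=0: L1-HIT | VC [10]
  [7] addr=0x20 blk=4 s=0: L1-HIT | VC [10]
  [8] addr=0x57 blk=10 s=0: VC-HIT | VC [4]
  [9] addr=0x50 blk=10 s=0: L1-HIT | VC [4]
  [10] addr=0x55 blk=10 s=0: L1-HIT | VC [4]
  [11] addr=0x50 blk=10 s=0: L1-HIT | VC [4]

OUTCOME = L1-HIT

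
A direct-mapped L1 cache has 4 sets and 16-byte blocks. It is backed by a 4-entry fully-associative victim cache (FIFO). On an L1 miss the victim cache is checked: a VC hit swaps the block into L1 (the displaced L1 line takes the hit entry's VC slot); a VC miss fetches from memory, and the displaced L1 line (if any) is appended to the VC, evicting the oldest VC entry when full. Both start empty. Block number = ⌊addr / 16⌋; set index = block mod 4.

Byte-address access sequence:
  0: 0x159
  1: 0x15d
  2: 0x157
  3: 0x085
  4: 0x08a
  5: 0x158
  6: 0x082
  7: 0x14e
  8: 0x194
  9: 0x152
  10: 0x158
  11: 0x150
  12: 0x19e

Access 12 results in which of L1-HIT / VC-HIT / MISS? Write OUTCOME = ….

  [0] addr=0x159 blk=21 s=1: MISS | VC []
  [1] addr=0x15d blk=21 s=1: L1-HIT | VC []
  [2] addr=0x157 blk=21 s=1: L1-HIT | VC []
  [3] addr=0x85 blk=8 s=0: MISS | VC []
  [4] addr=0x8a blk=8 s=0: L1-HIT | VC []
  [5] addr=0x158 blk=21 s=1: L1-HIT | VC []
  [6] addr=0x82 blk=8 s=0: L1-HIT | VC []
  [7] addr=0x14e blk=20 s=0: MISS | VC [8]
  [8] addr=0x194 blk=25 s=1: MISS | VC [8, 21]
  [9] addr=0x152 blk=21 s=1: VC-HIT | VC [8, 25]
  [10] addr=0x158 blk=21 s=1: L1-HIT | VC [8, 25]
  [11] addr=0x150 blk=21 s=1: L1-HIT | VC [8, 25]
  [12] addr=0x19e blk=25 s=1: VC-HIT | VC [8, 21]

OUTCOME = VC-HIT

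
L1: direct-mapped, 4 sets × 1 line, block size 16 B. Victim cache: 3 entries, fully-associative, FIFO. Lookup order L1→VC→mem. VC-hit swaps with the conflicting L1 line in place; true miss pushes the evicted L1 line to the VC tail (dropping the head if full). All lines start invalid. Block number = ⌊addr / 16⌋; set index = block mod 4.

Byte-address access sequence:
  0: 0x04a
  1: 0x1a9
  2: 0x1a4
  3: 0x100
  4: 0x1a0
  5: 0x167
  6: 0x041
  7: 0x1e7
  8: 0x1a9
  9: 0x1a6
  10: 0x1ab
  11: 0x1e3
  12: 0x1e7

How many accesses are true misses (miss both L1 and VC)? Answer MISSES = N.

MISSES = 5

  [0] addr=0x4a blk=4 s=0: MISS | VC []
  [1] addr=0x1a9 blk=26 s=2: MISS | VC []
  [2] addr=0x1a4 blk=26 s=2: L1-HIT | VC []
  [3] addr=0x100 blk=16 s=0: MISS | VC [4]
  [4] addr=0x1a0 blk=26 s=2: L1-HIT | VC [4]
  [5] addr=0x167 blk=22 s=2: MISS | VC [4, 26]
  [6] addr=0x41 blk=4 s=0: VC-HIT | VC [16, 26]
  [7] addr=0x1e7 blk=30 s=2: MISS | VC [16, 26, 22]
  [8] addr=0x1a9 blk=26 s=2: VC-HIT | VC [16, 30, 22]
  [9] addr=0x1a6 blk=26 s=2: L1-HIT | VC [16, 30, 22]
  [10] addr=0x1ab blk=26 s=2: L1-HIT | VC [16, 30, 22]
  [11] addr=0x1e3 blk=30 s=2: VC-HIT | VC [16, 26, 22]
  [12] addr=0x1e7 blk=30 s=2: L1-HIT | VC [16, 26, 22]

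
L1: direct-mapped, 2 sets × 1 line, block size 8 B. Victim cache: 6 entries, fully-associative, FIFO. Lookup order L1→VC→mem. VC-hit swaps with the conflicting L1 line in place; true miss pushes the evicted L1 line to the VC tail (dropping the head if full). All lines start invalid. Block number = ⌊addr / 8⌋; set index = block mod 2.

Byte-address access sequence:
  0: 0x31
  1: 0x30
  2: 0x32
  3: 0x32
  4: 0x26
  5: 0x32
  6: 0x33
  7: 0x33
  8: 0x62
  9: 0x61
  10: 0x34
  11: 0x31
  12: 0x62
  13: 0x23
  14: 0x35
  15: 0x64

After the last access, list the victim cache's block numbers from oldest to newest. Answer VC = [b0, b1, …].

VC = [6, 4]

  [0] addr=0x31 blk=6 s=0: MISS | VC []
  [1] addr=0x30 blk=6 s=0: L1-HIT | VC []
  [2] addr=0x32 blk=6 s=0: L1-HIT | VC []
  [3] addr=0x32 blk=6 s=0: L1-HIT | VC []
  [4] addr=0x26 blk=4 s=0: MISS | VC [6]
  [5] addr=0x32 blk=6 s=0: VC-HIT | VC [4]
  [6] addr=0x33 blk=6 s=0: L1-HIT | VC [4]
  [7] addr=0x33 blk=6 s=0: L1-HIT | VC [4]
  [8] addr=0x62 blk=12 s=0: MISS | VC [4, 6]
  [9] addr=0x61 blk=12 s=0: L1-HIT | VC [4, 6]
  [10] addr=0x34 blk=6 s=0: VC-HIT | VC [4, 12]
  [11] addr=0x31 blk=6 s=0: L1-HIT | VC [4, 12]
  [12] addr=0x62 blk=12 s=0: VC-HIT | VC [4, 6]
  [13] addr=0x23 blk=4 s=0: VC-HIT | VC [12, 6]
  [14] addr=0x35 blk=6 s=0: VC-HIT | VC [12, 4]
  [15] addr=0x64 blk=12 s=0: VC-HIT | VC [6, 4]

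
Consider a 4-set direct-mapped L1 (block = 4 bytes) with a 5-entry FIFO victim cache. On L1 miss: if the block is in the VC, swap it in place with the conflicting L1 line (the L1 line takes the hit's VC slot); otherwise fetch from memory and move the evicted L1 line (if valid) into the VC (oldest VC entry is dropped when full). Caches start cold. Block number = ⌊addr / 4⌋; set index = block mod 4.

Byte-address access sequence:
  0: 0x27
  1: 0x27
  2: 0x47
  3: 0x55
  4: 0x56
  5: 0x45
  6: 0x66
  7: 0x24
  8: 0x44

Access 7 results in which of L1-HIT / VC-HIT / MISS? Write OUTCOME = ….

OUTCOME = VC-HIT

#0 0x27→b9/s1 MISS; vc=[]
#1 0x27→b9/s1 L1-HIT; vc=[]
#2 0x47→b17/s1 MISS; vc=[9]
#3 0x55→b21/s1 MISS; vc=[9,17]
#4 0x56→b21/s1 L1-HIT; vc=[9,17]
#5 0x45→b17/s1 VC-HIT; vc=[9,21]
#6 0x66→b25/s1 MISS; vc=[9,21,17]
#7 0x24→b9/s1 VC-HIT; vc=[25,21,17]
#8 0x44→b17/s1 VC-HIT; vc=[25,21,9]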